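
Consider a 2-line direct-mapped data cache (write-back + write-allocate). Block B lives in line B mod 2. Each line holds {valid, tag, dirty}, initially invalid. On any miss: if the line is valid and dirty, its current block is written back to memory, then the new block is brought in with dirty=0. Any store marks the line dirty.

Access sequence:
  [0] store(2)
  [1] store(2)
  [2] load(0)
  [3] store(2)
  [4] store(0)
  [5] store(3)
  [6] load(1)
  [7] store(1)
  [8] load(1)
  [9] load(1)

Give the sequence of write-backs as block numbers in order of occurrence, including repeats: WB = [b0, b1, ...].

WB = [2, 2, 3]

  0 | W B2 → L0 miss [D]
  1 | W B2 → L0 hit [D]
  2 | R B0 → L0 miss wb→B2 [-]
  3 | W B2 → L0 miss [D]
  4 | W B0 → L0 miss wb→B2 [D]
  5 | W B3 → L1 miss [D]
  6 | R B1 → L1 miss wb→B3 [-]
  7 | W B1 → L1 hit [D]
  8 | R B1 → L1 hit [D]
  9 | R B1 → L1 hit [D]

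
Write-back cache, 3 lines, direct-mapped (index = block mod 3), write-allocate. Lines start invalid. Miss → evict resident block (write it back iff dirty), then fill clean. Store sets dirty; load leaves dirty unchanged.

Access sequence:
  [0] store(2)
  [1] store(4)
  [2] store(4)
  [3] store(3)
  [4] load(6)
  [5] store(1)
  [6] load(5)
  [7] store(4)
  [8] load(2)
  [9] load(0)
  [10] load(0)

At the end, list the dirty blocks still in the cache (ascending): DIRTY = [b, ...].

DIRTY = [4]

0: W B2 -> L2 miss  d=D]
1: W B4 -> L1 miss  d=D]
2: W B4 -> L1 hit  d=D]
3: W B3 -> L0 miss  d=D]
4: R B6 -> L0 miss wb->B3  d=-]
5: W B1 -> L1 miss wb->B4  d=D]
6: R B5 -> L2 miss wb->B2  d=-]
7: W B4 -> L1 miss wb->B1  d=D]
8: R B2 -> L2 miss  d=-]
9: R B0 -> L0 miss  d=-]
10: R B0 -> L0 hit  d=-]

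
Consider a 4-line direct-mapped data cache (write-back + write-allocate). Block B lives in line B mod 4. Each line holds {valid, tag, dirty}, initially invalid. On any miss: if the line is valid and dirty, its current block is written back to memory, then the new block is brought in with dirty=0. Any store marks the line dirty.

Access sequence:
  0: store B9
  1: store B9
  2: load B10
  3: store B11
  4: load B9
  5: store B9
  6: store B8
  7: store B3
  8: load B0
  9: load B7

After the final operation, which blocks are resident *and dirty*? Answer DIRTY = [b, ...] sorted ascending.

DIRTY = [9]

0: W B9 → L1 miss [D]
1: W B9 → L1 hit [D]
2: R B10 → L2 miss [-]
3: W B11 → L3 miss [D]
4: R B9 → L1 hit [D]
5: W B9 → L1 hit [D]
6: W B8 → L0 miss [D]
7: W B3 → L3 miss wb→B11 [D]
8: R B0 → L0 miss wb→B8 [-]
9: R B7 → L3 miss wb→B3 [-]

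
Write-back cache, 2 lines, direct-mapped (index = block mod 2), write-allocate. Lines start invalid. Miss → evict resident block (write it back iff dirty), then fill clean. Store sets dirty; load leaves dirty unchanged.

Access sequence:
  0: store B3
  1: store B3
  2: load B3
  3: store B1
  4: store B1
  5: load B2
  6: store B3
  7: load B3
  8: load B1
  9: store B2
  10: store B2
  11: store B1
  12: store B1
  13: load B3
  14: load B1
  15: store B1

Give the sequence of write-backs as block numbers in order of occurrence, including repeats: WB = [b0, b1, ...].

0: W B3 → L1 miss [D]
1: W B3 → L1 hit [D]
2: R B3 → L1 hit [D]
3: W B1 → L1 miss wb→B3 [D]
4: W B1 → L1 hit [D]
5: R B2 → L0 miss [-]
6: W B3 → L1 miss wb→B1 [D]
7: R B3 → L1 hit [D]
8: R B1 → L1 miss wb→B3 [-]
9: W B2 → L0 hit [D]
10: W B2 → L0 hit [D]
11: W B1 → L1 hit [D]
12: W B1 → L1 hit [D]
13: R B3 → L1 miss wb→B1 [-]
14: R B1 → L1 miss [-]
15: W B1 → L1 hit [D]

WB = [3, 1, 3, 1]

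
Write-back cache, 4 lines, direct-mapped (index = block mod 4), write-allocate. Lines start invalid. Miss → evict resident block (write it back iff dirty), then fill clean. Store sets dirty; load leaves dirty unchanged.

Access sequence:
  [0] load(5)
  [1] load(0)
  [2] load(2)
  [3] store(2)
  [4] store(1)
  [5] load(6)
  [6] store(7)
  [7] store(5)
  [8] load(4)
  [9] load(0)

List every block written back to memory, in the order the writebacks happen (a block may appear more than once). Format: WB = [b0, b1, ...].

0: R B5 → L1 miss [-]
1: R B0 → L0 miss [-]
2: R B2 → L2 miss [-]
3: W B2 → L2 hit [D]
4: W B1 → L1 miss [D]
5: R B6 → L2 miss wb→B2 [-]
6: W B7 → L3 miss [D]
7: W B5 → L1 miss wb→B1 [D]
8: R B4 → L0 miss [-]
9: R B0 → L0 miss [-]

WB = [2, 1]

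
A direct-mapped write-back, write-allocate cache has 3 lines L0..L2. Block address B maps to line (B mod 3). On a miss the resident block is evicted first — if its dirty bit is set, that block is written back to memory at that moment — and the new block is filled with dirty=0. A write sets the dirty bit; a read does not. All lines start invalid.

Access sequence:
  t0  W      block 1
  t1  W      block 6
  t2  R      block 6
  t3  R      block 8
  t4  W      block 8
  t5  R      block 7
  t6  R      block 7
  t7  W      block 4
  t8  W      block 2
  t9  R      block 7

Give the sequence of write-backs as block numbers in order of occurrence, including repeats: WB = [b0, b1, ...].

0: W B1 -> L1 miss  d=D]
1: W B6 -> L0 miss  d=D]
2: R B6 -> L0 hit  d=D]
3: R B8 -> L2 miss  d=-]
4: W B8 -> L2 hit  d=D]
5: R B7 -> L1 miss wb->B1  d=-]
6: R B7 -> L1 hit  d=-]
7: W B4 -> L1 miss  d=D]
8: W B2 -> L2 miss wb->B8  d=D]
9: R B7 -> L1 miss wb->B4  d=-]

WB = [1, 8, 4]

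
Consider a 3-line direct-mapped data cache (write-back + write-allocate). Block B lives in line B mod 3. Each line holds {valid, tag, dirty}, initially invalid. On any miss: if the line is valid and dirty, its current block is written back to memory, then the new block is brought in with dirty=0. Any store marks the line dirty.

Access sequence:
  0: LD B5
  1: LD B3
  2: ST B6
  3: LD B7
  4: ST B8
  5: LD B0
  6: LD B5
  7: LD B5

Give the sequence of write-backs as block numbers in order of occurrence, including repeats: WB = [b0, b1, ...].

WB = [6, 8]

0: R B5 -> L2 miss  d=-]
1: R B3 -> L0 miss  d=-]
2: W B6 -> L0 miss  d=D]
3: R B7 -> L1 miss  d=-]
4: W B8 -> L2 miss  d=D]
5: R B0 -> L0 miss wb->B6  d=-]
6: R B5 -> L2 miss wb->B8  d=-]
7: R B5 -> L2 hit  d=-]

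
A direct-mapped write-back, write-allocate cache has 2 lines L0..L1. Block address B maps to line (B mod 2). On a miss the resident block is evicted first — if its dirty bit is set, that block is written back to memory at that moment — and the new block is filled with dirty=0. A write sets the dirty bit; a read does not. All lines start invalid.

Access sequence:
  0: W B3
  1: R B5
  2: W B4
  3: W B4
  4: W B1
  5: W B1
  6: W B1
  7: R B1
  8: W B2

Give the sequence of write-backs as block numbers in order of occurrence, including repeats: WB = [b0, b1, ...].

WB = [3, 4]

0: W B3 → L1 miss [D]
1: R B5 → L1 miss wb→B3 [-]
2: W B4 → L0 miss [D]
3: W B4 → L0 hit [D]
4: W B1 → L1 miss [D]
5: W B1 → L1 hit [D]
6: W B1 → L1 hit [D]
7: R B1 → L1 hit [D]
8: W B2 → L0 miss wb→B4 [D]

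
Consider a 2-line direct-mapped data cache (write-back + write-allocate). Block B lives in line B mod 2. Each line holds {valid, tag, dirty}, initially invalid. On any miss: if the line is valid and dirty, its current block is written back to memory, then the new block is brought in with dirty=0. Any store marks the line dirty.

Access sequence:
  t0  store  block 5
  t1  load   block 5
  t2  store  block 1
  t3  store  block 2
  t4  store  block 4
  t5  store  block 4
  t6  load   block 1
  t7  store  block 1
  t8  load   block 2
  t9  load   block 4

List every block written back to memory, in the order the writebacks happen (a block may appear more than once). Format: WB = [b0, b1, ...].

0: W B5 → L1 miss [D]
1: R B5 → L1 hit [D]
2: W B1 → L1 miss wb→B5 [D]
3: W B2 → L0 miss [D]
4: W B4 → L0 miss wb→B2 [D]
5: W B4 → L0 hit [D]
6: R B1 → L1 hit [D]
7: W B1 → L1 hit [D]
8: R B2 → L0 miss wb→B4 [-]
9: R B4 → L0 miss [-]

WB = [5, 2, 4]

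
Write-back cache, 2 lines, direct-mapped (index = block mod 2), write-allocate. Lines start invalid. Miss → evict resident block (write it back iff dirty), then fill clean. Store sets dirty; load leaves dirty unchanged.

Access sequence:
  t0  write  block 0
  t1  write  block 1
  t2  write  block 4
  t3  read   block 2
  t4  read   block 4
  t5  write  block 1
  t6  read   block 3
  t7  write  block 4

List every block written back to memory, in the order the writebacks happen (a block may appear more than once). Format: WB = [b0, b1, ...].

WB = [0, 4, 1]

0: W B0 -> L0 miss  d=D]
1: W B1 -> L1 miss  d=D]
2: W B4 -> L0 miss wb->B0  d=D]
3: R B2 -> L0 miss wb->B4  d=-]
4: R B4 -> L0 miss  d=-]
5: W B1 -> L1 hit  d=D]
6: R B3 -> L1 miss wb->B1  d=-]
7: W B4 -> L0 hit  d=D]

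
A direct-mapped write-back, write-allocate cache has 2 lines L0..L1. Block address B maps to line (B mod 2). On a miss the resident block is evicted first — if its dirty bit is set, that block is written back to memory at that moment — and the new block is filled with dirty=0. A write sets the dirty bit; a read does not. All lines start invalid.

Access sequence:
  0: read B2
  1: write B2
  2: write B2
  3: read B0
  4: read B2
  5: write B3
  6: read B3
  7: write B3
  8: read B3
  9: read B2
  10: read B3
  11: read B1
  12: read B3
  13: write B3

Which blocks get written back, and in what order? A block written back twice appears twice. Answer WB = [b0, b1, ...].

WB = [2, 3]

  0 | R B2 → L0 miss [-]
  1 | W B2 → L0 hit [D]
  2 | W B2 → L0 hit [D]
  3 | R B0 → L0 miss wb→B2 [-]
  4 | R B2 → L0 miss [-]
  5 | W B3 → L1 miss [D]
  6 | R B3 → L1 hit [D]
  7 | W B3 → L1 hit [D]
  8 | R B3 → L1 hit [D]
  9 | R B2 → L0 hit [-]
  10 | R B3 → L1 hit [D]
  11 | R B1 → L1 miss wb→B3 [-]
  12 | R B3 → L1 miss [-]
  13 | W B3 → L1 hit [D]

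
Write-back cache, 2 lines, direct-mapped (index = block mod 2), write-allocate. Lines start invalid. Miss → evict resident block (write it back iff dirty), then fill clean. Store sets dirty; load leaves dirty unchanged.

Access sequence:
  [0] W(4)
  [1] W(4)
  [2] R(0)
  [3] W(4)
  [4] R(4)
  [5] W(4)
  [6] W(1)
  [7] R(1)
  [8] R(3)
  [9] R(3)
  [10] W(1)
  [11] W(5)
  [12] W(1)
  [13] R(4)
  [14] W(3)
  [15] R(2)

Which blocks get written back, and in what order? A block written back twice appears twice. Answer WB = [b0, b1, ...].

0: W B4 -> L0 miss  d=D]
1: W B4 -> L0 hit  d=D]
2: R B0 -> L0 miss wb->B4  d=-]
3: W B4 -> L0 miss  d=D]
4: R B4 -> L0 hit  d=D]
5: W B4 -> L0 hit  d=D]
6: W B1 -> L1 miss  d=D]
7: R B1 -> L1 hit  d=D]
8: R B3 -> L1 miss wb->B1  d=-]
9: R B3 -> L1 hit  d=-]
10: W B1 -> L1 miss  d=D]
11: W B5 -> L1 miss wb->B1  d=D]
12: W B1 -> L1 miss wb->B5  d=D]
13: R B4 -> L0 hit  d=D]
14: W B3 -> L1 miss wb->B1  d=D]
15: R B2 -> L0 miss wb->B4  d=-]

WB = [4, 1, 1, 5, 1, 4]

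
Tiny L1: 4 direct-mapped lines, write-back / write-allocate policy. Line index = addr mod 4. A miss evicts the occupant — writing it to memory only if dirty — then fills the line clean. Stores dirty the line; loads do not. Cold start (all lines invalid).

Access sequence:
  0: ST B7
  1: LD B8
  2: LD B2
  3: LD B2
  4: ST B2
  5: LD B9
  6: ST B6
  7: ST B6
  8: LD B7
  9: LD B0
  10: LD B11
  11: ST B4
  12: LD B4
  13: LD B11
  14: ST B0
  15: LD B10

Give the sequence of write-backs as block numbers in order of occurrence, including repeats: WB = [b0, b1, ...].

WB = [2, 7, 4, 6]

0: W B7 -> L3 miss  d=D]
1: R B8 -> L0 miss  d=-]
2: R B2 -> L2 miss  d=-]
3: R B2 -> L2 hit  d=-]
4: W B2 -> L2 hit  d=D]
5: R B9 -> L1 miss  d=-]
6: W B6 -> L2 miss wb->B2  d=D]
7: W B6 -> L2 hit  d=D]
8: R B7 -> L3 hit  d=D]
9: R B0 -> L0 miss  d=-]
10: R B11 -> L3 miss wb->B7  d=-]
11: W B4 -> L0 miss  d=D]
12: R B4 -> L0 hit  d=D]
13: R B11 -> L3 hit  d=-]
14: W B0 -> L0 miss wb->B4  d=D]
15: R B10 -> L2 miss wb->B6  d=-]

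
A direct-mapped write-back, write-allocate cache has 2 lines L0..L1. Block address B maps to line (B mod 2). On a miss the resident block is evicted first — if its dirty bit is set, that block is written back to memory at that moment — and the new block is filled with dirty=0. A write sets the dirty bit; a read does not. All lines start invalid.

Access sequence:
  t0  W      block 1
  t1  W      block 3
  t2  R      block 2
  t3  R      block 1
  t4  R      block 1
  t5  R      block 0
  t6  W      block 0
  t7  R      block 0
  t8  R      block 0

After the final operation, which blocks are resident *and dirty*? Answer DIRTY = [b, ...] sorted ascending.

DIRTY = [0]

0: W B1 → L1 miss [D]
1: W B3 → L1 miss wb→B1 [D]
2: R B2 → L0 miss [-]
3: R B1 → L1 miss wb→B3 [-]
4: R B1 → L1 hit [-]
5: R B0 → L0 miss [-]
6: W B0 → L0 hit [D]
7: R B0 → L0 hit [D]
8: R B0 → L0 hit [D]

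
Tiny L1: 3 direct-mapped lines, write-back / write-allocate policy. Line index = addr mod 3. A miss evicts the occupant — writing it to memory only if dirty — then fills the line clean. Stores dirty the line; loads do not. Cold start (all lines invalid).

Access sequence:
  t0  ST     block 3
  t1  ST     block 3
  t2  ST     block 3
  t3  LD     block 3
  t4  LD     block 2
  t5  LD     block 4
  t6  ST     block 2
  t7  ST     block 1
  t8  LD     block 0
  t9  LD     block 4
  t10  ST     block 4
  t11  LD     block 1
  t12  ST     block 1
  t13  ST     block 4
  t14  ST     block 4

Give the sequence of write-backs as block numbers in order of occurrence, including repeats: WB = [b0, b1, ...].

0: W B3 → L0 miss [D]
1: W B3 → L0 hit [D]
2: W B3 → L0 hit [D]
3: R B3 → L0 hit [D]
4: R B2 → L2 miss [-]
5: R B4 → L1 miss [-]
6: W B2 → L2 hit [D]
7: W B1 → L1 miss [D]
8: R B0 → L0 miss wb→B3 [-]
9: R B4 → L1 miss wb→B1 [-]
10: W B4 → L1 hit [D]
11: R B1 → L1 miss wb→B4 [-]
12: W B1 → L1 hit [D]
13: W B4 → L1 miss wb→B1 [D]
14: W B4 → L1 hit [D]

WB = [3, 1, 4, 1]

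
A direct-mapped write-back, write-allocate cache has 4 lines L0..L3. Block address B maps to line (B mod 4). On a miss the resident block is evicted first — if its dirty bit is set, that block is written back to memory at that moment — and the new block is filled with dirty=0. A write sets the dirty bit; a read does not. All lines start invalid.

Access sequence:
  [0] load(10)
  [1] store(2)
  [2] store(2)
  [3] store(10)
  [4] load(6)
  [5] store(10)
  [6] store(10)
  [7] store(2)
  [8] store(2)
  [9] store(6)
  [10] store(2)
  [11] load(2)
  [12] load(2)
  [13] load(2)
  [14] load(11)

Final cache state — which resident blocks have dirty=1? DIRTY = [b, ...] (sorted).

DIRTY = [2]

0: R B10 -> L2 miss  d=-]
1: W B2 -> L2 miss  d=D]
2: W B2 -> L2 hit  d=D]
3: W B10 -> L2 miss wb->B2  d=D]
4: R B6 -> L2 miss wb->B10  d=-]
5: W B10 -> L2 miss  d=D]
6: W B10 -> L2 hit  d=D]
7: W B2 -> L2 miss wb->B10  d=D]
8: W B2 -> L2 hit  d=D]
9: W B6 -> L2 miss wb->B2  d=D]
10: W B2 -> L2 miss wb->B6  d=D]
11: R B2 -> L2 hit  d=D]
12: R B2 -> L2 hit  d=D]
13: R B2 -> L2 hit  d=D]
14: R B11 -> L3 miss  d=-]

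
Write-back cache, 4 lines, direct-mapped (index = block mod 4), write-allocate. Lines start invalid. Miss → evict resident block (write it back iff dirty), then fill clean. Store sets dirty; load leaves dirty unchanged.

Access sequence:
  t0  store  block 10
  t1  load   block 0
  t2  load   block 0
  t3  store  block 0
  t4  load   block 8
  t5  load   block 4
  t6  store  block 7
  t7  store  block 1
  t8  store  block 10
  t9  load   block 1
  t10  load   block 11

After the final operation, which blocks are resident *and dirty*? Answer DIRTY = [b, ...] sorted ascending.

DIRTY = [1, 10]

  0 | W B10 → L2 miss [D]
  1 | R B0 → L0 miss [-]
  2 | R B0 → L0 hit [-]
  3 | W B0 → L0 hit [D]
  4 | R B8 → L0 miss wb→B0 [-]
  5 | R B4 → L0 miss [-]
  6 | W B7 → L3 miss [D]
  7 | W B1 → L1 miss [D]
  8 | W B10 → L2 hit [D]
  9 | R B1 → L1 hit [D]
  10 | R B11 → L3 miss wb→B7 [-]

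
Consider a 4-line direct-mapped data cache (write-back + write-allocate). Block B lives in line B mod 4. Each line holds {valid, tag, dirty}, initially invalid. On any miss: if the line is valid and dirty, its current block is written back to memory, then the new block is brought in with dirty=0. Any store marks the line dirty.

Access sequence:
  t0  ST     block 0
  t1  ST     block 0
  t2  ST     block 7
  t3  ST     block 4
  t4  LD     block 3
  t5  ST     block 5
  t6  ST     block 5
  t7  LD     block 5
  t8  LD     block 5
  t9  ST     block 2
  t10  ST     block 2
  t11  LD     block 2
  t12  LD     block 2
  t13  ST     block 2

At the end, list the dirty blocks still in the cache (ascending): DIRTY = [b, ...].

  0 | W B0 → L0 miss [D]
  1 | W B0 → L0 hit [D]
  2 | W B7 → L3 miss [D]
  3 | W B4 → L0 miss wb→B0 [D]
  4 | R B3 → L3 miss wb→B7 [-]
  5 | W B5 → L1 miss [D]
  6 | W B5 → L1 hit [D]
  7 | R B5 → L1 hit [D]
  8 | R B5 → L1 hit [D]
  9 | W B2 → L2 miss [D]
  10 | W B2 → L2 hit [D]
  11 | R B2 → L2 hit [D]
  12 | R B2 → L2 hit [D]
  13 | W B2 → L2 hit [D]

DIRTY = [2, 4, 5]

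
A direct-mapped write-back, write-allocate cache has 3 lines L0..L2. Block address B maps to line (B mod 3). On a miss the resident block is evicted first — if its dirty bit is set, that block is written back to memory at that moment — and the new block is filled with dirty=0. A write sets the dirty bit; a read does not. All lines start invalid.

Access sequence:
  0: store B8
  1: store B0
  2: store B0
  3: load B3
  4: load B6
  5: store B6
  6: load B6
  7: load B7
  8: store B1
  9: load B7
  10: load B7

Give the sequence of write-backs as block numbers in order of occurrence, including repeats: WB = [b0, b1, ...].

WB = [0, 1]

0: W B8 -> L2 miss  d=D]
1: W B0 -> L0 miss  d=D]
2: W B0 -> L0 hit  d=D]
3: R B3 -> L0 miss wb->B0  d=-]
4: R B6 -> L0 miss  d=-]
5: W B6 -> L0 hit  d=D]
6: R B6 -> L0 hit  d=D]
7: R B7 -> L1 miss  d=-]
8: W B1 -> L1 miss  d=D]
9: R B7 -> L1 miss wb->B1  d=-]
10: R B7 -> L1 hit  d=-]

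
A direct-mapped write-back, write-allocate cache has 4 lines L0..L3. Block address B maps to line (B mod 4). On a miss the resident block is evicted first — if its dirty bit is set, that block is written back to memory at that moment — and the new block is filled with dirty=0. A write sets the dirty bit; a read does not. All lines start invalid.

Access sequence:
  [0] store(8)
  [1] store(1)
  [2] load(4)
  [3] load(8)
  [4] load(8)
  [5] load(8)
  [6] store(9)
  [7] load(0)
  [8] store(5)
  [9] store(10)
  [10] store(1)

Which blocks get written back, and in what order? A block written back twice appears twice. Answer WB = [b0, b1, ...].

WB = [8, 1, 9, 5]

  0 | W B8 → L0 miss [D]
  1 | W B1 → L1 miss [D]
  2 | R B4 → L0 miss wb→B8 [-]
  3 | R B8 → L0 miss [-]
  4 | R B8 → L0 hit [-]
  5 | R B8 → L0 hit [-]
  6 | W B9 → L1 miss wb→B1 [D]
  7 | R B0 → L0 miss [-]
  8 | W B5 → L1 miss wb→B9 [D]
  9 | W B10 → L2 miss [D]
  10 | W B1 → L1 miss wb→B5 [D]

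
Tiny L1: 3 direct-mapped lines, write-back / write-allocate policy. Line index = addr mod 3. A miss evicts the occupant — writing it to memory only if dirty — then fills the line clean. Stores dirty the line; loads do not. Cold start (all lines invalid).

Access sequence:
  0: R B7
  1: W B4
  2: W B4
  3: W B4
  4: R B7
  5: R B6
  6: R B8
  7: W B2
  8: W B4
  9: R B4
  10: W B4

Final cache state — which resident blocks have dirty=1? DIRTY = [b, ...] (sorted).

DIRTY = [2, 4]

  0 | R B7 → L1 miss [-]
  1 | W B4 → L1 miss [D]
  2 | W B4 → L1 hit [D]
  3 | W B4 → L1 hit [D]
  4 | R B7 → L1 miss wb→B4 [-]
  5 | R B6 → L0 miss [-]
  6 | R B8 → L2 miss [-]
  7 | W B2 → L2 miss [D]
  8 | W B4 → L1 miss [D]
  9 | R B4 → L1 hit [D]
  10 | W B4 → L1 hit [D]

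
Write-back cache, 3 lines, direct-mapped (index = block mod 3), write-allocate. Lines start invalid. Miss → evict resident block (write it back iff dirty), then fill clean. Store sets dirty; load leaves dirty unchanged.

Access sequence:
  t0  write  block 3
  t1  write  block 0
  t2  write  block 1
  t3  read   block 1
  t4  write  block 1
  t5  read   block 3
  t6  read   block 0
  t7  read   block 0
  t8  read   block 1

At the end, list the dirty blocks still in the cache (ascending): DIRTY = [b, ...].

DIRTY = [1]

0: W B3 → L0 miss [D]
1: W B0 → L0 miss wb→B3 [D]
2: W B1 → L1 miss [D]
3: R B1 → L1 hit [D]
4: W B1 → L1 hit [D]
5: R B3 → L0 miss wb→B0 [-]
6: R B0 → L0 miss [-]
7: R B0 → L0 hit [-]
8: R B1 → L1 hit [D]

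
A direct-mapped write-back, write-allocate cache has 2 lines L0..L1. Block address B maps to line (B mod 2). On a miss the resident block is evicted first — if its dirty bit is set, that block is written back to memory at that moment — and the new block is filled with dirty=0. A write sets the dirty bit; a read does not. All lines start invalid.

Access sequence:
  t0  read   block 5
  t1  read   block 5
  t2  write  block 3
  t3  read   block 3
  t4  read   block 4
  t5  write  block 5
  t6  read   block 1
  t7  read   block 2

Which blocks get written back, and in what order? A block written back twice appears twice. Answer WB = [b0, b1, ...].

WB = [3, 5]

  0 | R B5 → L1 miss [-]
  1 | R B5 → L1 hit [-]
  2 | W B3 → L1 miss [D]
  3 | R B3 → L1 hit [D]
  4 | R B4 → L0 miss [-]
  5 | W B5 → L1 miss wb→B3 [D]
  6 | R B1 → L1 miss wb→B5 [-]
  7 | R B2 → L0 miss [-]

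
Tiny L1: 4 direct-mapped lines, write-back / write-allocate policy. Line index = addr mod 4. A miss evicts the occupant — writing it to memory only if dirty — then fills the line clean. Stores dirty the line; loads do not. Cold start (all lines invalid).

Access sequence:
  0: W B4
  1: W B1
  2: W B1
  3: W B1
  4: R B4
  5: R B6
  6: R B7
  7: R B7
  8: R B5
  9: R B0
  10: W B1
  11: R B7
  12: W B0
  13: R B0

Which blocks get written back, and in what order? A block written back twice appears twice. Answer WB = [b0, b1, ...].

WB = [1, 4]

0: W B4 -> L0 miss  d=D]
1: W B1 -> L1 miss  d=D]
2: W B1 -> L1 hit  d=D]
3: W B1 -> L1 hit  d=D]
4: R B4 -> L0 hit  d=D]
5: R B6 -> L2 miss  d=-]
6: R B7 -> L3 miss  d=-]
7: R B7 -> L3 hit  d=-]
8: R B5 -> L1 miss wb->B1  d=-]
9: R B0 -> L0 miss wb->B4  d=-]
10: W B1 -> L1 miss  d=D]
11: R B7 -> L3 hit  d=-]
12: W B0 -> L0 hit  d=D]
13: R B0 -> L0 hit  d=D]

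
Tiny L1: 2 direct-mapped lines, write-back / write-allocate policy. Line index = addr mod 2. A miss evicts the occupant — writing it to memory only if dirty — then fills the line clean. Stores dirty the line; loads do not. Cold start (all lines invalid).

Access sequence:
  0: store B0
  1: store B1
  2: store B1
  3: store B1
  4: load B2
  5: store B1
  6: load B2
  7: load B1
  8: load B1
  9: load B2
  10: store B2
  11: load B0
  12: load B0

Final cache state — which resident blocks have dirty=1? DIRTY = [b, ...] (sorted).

DIRTY = [1]

0: W B0 -> L0 miss  d=D]
1: W B1 -> L1 miss  d=D]
2: W B1 -> L1 hit  d=D]
3: W B1 -> L1 hit  d=D]
4: R B2 -> L0 miss wb->B0  d=-]
5: W B1 -> L1 hit  d=D]
6: R B2 -> L0 hit  d=-]
7: R B1 -> L1 hit  d=D]
8: R B1 -> L1 hit  d=D]
9: R B2 -> L0 hit  d=-]
10: W B2 -> L0 hit  d=D]
11: R B0 -> L0 miss wb->B2  d=-]
12: R B0 -> L0 hit  d=-]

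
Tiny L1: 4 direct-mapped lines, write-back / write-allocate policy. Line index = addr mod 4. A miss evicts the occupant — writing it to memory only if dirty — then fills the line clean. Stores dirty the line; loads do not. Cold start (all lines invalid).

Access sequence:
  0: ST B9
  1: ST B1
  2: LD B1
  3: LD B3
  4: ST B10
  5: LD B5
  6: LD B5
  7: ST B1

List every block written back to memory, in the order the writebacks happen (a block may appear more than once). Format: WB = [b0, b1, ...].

WB = [9, 1]

0: W B9 -> L1 miss  d=D]
1: W B1 -> L1 miss wb->B9  d=D]
2: R B1 -> L1 hit  d=D]
3: R B3 -> L3 miss  d=-]
4: W B10 -> L2 miss  d=D]
5: R B5 -> L1 miss wb->B1  d=-]
6: R B5 -> L1 hit  d=-]
7: W B1 -> L1 miss  d=D]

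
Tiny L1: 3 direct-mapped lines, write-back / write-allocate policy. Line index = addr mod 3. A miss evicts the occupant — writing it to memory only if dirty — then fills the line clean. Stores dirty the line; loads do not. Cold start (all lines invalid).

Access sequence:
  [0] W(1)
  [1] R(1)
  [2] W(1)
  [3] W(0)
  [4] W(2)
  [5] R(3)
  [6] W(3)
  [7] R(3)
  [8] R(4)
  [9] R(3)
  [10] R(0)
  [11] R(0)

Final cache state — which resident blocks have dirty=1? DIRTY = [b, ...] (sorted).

  0 | W B1 → L1 miss [D]
  1 | R B1 → L1 hit [D]
  2 | W B1 → L1 hit [D]
  3 | W B0 → L0 miss [D]
  4 | W B2 → L2 miss [D]
  5 | R B3 → L0 miss wb→B0 [-]
  6 | W B3 → L0 hit [D]
  7 | R B3 → L0 hit [D]
  8 | R B4 → L1 miss wb→B1 [-]
  9 | R B3 → L0 hit [D]
  10 | R B0 → L0 miss wb→B3 [-]
  11 | R B0 → L0 hit [-]

DIRTY = [2]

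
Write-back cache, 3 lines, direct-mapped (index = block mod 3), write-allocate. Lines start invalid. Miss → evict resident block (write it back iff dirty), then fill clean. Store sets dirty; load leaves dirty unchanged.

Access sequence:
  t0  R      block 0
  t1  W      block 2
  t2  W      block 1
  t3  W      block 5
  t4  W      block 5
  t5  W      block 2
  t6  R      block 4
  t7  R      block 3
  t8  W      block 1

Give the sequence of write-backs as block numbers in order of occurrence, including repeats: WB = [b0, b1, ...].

WB = [2, 5, 1]

0: R B0 -> L0 miss  d=-]
1: W B2 -> L2 miss  d=D]
2: W B1 -> L1 miss  d=D]
3: W B5 -> L2 miss wb->B2  d=D]
4: W B5 -> L2 hit  d=D]
5: W B2 -> L2 miss wb->B5  d=D]
6: R B4 -> L1 miss wb->B1  d=-]
7: R B3 -> L0 miss  d=-]
8: W B1 -> L1 miss  d=D]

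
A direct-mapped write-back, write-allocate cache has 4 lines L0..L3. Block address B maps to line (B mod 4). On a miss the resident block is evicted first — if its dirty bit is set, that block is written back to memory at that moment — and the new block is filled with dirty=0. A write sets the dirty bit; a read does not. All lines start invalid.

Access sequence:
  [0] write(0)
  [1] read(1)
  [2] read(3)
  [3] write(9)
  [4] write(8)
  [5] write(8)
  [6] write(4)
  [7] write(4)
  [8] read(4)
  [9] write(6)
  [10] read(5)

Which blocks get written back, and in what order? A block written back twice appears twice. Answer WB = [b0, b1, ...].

WB = [0, 8, 9]

0: W B0 -> L0 miss  d=D]
1: R B1 -> L1 miss  d=-]
2: R B3 -> L3 miss  d=-]
3: W B9 -> L1 miss  d=D]
4: W B8 -> L0 miss wb->B0  d=D]
5: W B8 -> L0 hit  d=D]
6: W B4 -> L0 miss wb->B8  d=D]
7: W B4 -> L0 hit  d=D]
8: R B4 -> L0 hit  d=D]
9: W B6 -> L2 miss  d=D]
10: R B5 -> L1 miss wb->B9  d=-]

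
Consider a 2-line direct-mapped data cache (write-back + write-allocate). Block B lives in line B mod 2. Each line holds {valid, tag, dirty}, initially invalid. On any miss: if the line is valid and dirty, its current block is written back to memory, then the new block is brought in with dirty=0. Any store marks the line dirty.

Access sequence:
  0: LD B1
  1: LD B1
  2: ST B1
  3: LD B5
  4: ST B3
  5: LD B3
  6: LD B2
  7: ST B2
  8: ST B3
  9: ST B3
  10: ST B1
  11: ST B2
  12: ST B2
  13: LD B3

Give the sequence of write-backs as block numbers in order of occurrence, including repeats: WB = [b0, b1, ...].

0: R B1 -> L1 miss  d=-]
1: R B1 -> L1 hit  d=-]
2: W B1 -> L1 hit  d=D]
3: R B5 -> L1 miss wb->B1  d=-]
4: W B3 -> L1 miss  d=D]
5: R B3 -> L1 hit  d=D]
6: R B2 -> L0 miss  d=-]
7: W B2 -> L0 hit  d=D]
8: W B3 -> L1 hit  d=D]
9: W B3 -> L1 hit  d=D]
10: W B1 -> L1 miss wb->B3  d=D]
11: W B2 -> L0 hit  d=D]
12: W B2 -> L0 hit  d=D]
13: R B3 -> L1 miss wb->B1  d=-]

WB = [1, 3, 1]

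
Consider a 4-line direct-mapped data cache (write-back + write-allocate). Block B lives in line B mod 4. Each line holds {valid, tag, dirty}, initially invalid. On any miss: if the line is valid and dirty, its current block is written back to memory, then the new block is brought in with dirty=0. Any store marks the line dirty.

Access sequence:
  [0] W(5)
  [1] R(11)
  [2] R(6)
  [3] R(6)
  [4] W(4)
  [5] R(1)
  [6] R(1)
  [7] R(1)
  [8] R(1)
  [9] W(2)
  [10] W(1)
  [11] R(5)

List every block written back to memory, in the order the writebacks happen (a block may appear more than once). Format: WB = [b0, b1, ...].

WB = [5, 1]

0: W B5 → L1 miss [D]
1: R B11 → L3 miss [-]
2: R B6 → L2 miss [-]
3: R B6 → L2 hit [-]
4: W B4 → L0 miss [D]
5: R B1 → L1 miss wb→B5 [-]
6: R B1 → L1 hit [-]
7: R B1 → L1 hit [-]
8: R B1 → L1 hit [-]
9: W B2 → L2 miss [D]
10: W B1 → L1 hit [D]
11: R B5 → L1 miss wb→B1 [-]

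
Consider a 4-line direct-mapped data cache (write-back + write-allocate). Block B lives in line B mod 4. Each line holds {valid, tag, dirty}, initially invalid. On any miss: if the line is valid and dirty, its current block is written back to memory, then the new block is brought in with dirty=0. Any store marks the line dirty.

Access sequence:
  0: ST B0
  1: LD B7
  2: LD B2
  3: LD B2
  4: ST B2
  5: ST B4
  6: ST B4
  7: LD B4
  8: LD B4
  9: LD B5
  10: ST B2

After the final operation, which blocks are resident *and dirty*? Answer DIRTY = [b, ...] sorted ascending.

DIRTY = [2, 4]

  0 | W B0 → L0 miss [D]
  1 | R B7 → L3 miss [-]
  2 | R B2 → L2 miss [-]
  3 | R B2 → L2 hit [-]
  4 | W B2 → L2 hit [D]
  5 | W B4 → L0 miss wb→B0 [D]
  6 | W B4 → L0 hit [D]
  7 | R B4 → L0 hit [D]
  8 | R B4 → L0 hit [D]
  9 | R B5 → L1 miss [-]
  10 | W B2 → L2 hit [D]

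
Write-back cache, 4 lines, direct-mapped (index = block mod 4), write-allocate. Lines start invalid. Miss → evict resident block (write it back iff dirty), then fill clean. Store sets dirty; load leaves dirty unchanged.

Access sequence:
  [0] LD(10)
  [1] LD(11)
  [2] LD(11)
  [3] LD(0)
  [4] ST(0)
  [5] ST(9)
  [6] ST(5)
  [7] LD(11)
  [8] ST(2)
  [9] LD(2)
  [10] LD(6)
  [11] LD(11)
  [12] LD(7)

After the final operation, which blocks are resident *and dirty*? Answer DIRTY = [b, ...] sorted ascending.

DIRTY = [0, 5]

0: R B10 → L2 miss [-]
1: R B11 → L3 miss [-]
2: R B11 → L3 hit [-]
3: R B0 → L0 miss [-]
4: W B0 → L0 hit [D]
5: W B9 → L1 miss [D]
6: W B5 → L1 miss wb→B9 [D]
7: R B11 → L3 hit [-]
8: W B2 → L2 miss [D]
9: R B2 → L2 hit [D]
10: R B6 → L2 miss wb→B2 [-]
11: R B11 → L3 hit [-]
12: R B7 → L3 miss [-]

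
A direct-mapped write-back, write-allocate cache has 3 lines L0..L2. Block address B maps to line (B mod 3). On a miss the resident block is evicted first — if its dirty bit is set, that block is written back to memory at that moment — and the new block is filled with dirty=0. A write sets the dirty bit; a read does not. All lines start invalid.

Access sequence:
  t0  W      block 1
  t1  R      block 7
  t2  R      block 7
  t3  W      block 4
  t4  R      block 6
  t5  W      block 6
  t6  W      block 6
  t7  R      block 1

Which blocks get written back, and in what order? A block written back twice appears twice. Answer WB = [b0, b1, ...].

WB = [1, 4]

0: W B1 → L1 miss [D]
1: R B7 → L1 miss wb→B1 [-]
2: R B7 → L1 hit [-]
3: W B4 → L1 miss [D]
4: R B6 → L0 miss [-]
5: W B6 → L0 hit [D]
6: W B6 → L0 hit [D]
7: R B1 → L1 miss wb→B4 [-]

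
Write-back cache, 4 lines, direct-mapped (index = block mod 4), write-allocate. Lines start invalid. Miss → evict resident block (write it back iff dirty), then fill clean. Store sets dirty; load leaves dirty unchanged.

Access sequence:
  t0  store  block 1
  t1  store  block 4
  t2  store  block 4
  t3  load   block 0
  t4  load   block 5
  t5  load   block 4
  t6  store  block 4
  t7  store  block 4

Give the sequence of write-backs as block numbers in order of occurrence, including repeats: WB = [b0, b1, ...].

WB = [4, 1]

0: W B1 -> L1 miss  d=D]
1: W B4 -> L0 miss  d=D]
2: W B4 -> L0 hit  d=D]
3: R B0 -> L0 miss wb->B4  d=-]
4: R B5 -> L1 miss wb->B1  d=-]
5: R B4 -> L0 miss  d=-]
6: W B4 -> L0 hit  d=D]
7: W B4 -> L0 hit  d=D]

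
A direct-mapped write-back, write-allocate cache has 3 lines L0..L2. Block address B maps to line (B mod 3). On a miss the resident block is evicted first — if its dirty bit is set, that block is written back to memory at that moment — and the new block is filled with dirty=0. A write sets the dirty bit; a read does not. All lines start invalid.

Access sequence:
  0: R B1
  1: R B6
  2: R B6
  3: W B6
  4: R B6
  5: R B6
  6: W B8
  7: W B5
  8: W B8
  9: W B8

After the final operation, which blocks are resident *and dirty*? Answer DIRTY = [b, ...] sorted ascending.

  0 | R B1 → L1 miss [-]
  1 | R B6 → L0 miss [-]
  2 | R B6 → L0 hit [-]
  3 | W B6 → L0 hit [D]
  4 | R B6 → L0 hit [D]
  5 | R B6 → L0 hit [D]
  6 | W B8 → L2 miss [D]
  7 | W B5 → L2 miss wb→B8 [D]
  8 | W B8 → L2 miss wb→B5 [D]
  9 | W B8 → L2 hit [D]

DIRTY = [6, 8]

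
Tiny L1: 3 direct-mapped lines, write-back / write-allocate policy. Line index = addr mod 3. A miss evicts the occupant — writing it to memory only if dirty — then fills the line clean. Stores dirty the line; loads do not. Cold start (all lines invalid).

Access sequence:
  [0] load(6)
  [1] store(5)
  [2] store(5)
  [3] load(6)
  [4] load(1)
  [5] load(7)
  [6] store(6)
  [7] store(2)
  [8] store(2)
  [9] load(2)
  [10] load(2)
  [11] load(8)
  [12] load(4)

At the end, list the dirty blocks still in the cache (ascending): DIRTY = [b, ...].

DIRTY = [6]

  0 | R B6 → L0 miss [-]
  1 | W B5 → L2 miss [D]
  2 | W B5 → L2 hit [D]
  3 | R B6 → L0 hit [-]
  4 | R B1 → L1 miss [-]
  5 | R B7 → L1 miss [-]
  6 | W B6 → L0 hit [D]
  7 | W B2 → L2 miss wb→B5 [D]
  8 | W B2 → L2 hit [D]
  9 | R B2 → L2 hit [D]
  10 | R B2 → L2 hit [D]
  11 | R B8 → L2 miss wb→B2 [-]
  12 | R B4 → L1 miss [-]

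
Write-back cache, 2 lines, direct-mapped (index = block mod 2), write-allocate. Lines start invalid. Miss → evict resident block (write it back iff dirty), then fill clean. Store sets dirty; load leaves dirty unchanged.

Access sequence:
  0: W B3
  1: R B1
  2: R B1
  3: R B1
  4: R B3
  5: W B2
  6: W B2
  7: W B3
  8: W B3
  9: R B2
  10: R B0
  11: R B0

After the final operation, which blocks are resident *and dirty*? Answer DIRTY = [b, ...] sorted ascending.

DIRTY = [3]

  0 | W B3 → L1 miss [D]
  1 | R B1 → L1 miss wb→B3 [-]
  2 | R B1 → L1 hit [-]
  3 | R B1 → L1 hit [-]
  4 | R B3 → L1 miss [-]
  5 | W B2 → L0 miss [D]
  6 | W B2 → L0 hit [D]
  7 | W B3 → L1 hit [D]
  8 | W B3 → L1 hit [D]
  9 | R B2 → L0 hit [D]
  10 | R B0 → L0 miss wb→B2 [-]
  11 | R B0 → L0 hit [-]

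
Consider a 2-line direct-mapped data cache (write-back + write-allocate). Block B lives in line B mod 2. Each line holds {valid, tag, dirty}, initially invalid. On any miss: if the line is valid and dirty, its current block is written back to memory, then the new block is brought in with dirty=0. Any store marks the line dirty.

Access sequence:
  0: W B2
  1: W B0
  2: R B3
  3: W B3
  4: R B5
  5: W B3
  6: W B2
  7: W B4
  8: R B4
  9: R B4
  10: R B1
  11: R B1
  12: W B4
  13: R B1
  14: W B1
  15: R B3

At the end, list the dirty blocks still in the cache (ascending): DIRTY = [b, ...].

DIRTY = [4]

  0 | W B2 → L0 miss [D]
  1 | W B0 → L0 miss wb→B2 [D]
  2 | R B3 → L1 miss [-]
  3 | W B3 → L1 hit [D]
  4 | R B5 → L1 miss wb→B3 [-]
  5 | W B3 → L1 miss [D]
  6 | W B2 → L0 miss wb→B0 [D]
  7 | W B4 → L0 miss wb→B2 [D]
  8 | R B4 → L0 hit [D]
  9 | R B4 → L0 hit [D]
  10 | R B1 → L1 miss wb→B3 [-]
  11 | R B1 → L1 hit [-]
  12 | W B4 → L0 hit [D]
  13 | R B1 → L1 hit [-]
  14 | W B1 → L1 hit [D]
  15 | R B3 → L1 miss wb→B1 [-]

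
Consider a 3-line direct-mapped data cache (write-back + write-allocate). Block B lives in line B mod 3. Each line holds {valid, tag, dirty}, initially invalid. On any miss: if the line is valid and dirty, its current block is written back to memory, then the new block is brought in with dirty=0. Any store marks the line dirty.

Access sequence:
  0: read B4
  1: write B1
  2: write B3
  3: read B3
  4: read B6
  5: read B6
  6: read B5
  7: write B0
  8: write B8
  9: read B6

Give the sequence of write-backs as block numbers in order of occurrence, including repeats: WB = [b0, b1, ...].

WB = [3, 0]

0: R B4 → L1 miss [-]
1: W B1 → L1 miss [D]
2: W B3 → L0 miss [D]
3: R B3 → L0 hit [D]
4: R B6 → L0 miss wb→B3 [-]
5: R B6 → L0 hit [-]
6: R B5 → L2 miss [-]
7: W B0 → L0 miss [D]
8: W B8 → L2 miss [D]
9: R B6 → L0 miss wb→B0 [-]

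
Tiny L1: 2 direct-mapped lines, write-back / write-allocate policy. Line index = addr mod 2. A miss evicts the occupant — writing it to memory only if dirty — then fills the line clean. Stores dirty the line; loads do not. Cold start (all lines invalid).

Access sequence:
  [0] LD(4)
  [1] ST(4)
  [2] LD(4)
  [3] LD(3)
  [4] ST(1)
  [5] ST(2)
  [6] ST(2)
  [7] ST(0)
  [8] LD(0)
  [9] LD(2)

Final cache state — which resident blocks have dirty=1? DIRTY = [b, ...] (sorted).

  0 | R B4 → L0 miss [-]
  1 | W B4 → L0 hit [D]
  2 | R B4 → L0 hit [D]
  3 | R B3 → L1 miss [-]
  4 | W B1 → L1 miss [D]
  5 | W B2 → L0 miss wb→B4 [D]
  6 | W B2 → L0 hit [D]
  7 | W B0 → L0 miss wb→B2 [D]
  8 | R B0 → L0 hit [D]
  9 | R B2 → L0 miss wb→B0 [-]

DIRTY = [1]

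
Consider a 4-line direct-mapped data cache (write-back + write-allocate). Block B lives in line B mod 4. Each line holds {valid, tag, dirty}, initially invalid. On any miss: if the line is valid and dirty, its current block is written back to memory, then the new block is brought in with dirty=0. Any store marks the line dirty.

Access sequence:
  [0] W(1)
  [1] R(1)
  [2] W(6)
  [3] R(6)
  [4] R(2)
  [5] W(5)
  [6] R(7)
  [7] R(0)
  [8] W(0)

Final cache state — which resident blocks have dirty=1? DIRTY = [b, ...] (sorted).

DIRTY = [0, 5]

0: W B1 → L1 miss [D]
1: R B1 → L1 hit [D]
2: W B6 → L2 miss [D]
3: R B6 → L2 hit [D]
4: R B2 → L2 miss wb→B6 [-]
5: W B5 → L1 miss wb→B1 [D]
6: R B7 → L3 miss [-]
7: R B0 → L0 miss [-]
8: W B0 → L0 hit [D]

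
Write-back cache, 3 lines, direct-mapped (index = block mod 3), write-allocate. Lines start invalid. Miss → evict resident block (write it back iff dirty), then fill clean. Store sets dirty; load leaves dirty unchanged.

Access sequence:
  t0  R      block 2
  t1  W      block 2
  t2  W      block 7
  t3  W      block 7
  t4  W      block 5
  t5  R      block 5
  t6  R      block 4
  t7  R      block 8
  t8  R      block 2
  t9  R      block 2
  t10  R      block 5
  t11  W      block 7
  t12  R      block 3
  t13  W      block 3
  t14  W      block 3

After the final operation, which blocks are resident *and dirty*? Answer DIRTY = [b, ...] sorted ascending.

0: R B2 → L2 miss [-]
1: W B2 → L2 hit [D]
2: W B7 → L1 miss [D]
3: W B7 → L1 hit [D]
4: W B5 → L2 miss wb→B2 [D]
5: R B5 → L2 hit [D]
6: R B4 → L1 miss wb→B7 [-]
7: R B8 → L2 miss wb→B5 [-]
8: R B2 → L2 miss [-]
9: R B2 → L2 hit [-]
10: R B5 → L2 miss [-]
11: W B7 → L1 miss [D]
12: R B3 → L0 miss [-]
13: W B3 → L0 hit [D]
14: W B3 → L0 hit [D]

DIRTY = [3, 7]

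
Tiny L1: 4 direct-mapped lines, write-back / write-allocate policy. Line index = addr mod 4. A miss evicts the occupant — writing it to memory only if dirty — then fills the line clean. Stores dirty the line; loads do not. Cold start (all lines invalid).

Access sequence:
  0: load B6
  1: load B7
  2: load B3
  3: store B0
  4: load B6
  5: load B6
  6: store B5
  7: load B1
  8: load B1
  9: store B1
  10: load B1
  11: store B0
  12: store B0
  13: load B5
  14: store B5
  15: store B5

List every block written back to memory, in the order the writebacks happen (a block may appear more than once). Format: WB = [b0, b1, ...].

0: R B6 -> L2 miss  d=-]
1: R B7 -> L3 miss  d=-]
2: R B3 -> L3 miss  d=-]
3: W B0 -> L0 miss  d=D]
4: R B6 -> L2 hit  d=-]
5: R B6 -> L2 hit  d=-]
6: W B5 -> L1 miss  d=D]
7: R B1 -> L1 miss wb->B5  d=-]
8: R B1 -> L1 hit  d=-]
9: W B1 -> L1 hit  d=D]
10: R B1 -> L1 hit  d=D]
11: W B0 -> L0 hit  d=D]
12: W B0 -> L0 hit  d=D]
13: R B5 -> L1 miss wb->B1  d=-]
14: W B5 -> L1 hit  d=D]
15: W B5 -> L1 hit  d=D]

WB = [5, 1]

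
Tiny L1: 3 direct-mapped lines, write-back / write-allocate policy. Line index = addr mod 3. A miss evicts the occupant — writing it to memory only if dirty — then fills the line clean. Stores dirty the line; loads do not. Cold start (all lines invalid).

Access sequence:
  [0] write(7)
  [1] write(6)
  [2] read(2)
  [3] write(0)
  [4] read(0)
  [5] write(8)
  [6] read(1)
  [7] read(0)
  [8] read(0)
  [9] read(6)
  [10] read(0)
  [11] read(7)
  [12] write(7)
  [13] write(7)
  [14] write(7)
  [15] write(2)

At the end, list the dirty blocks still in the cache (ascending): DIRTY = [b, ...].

DIRTY = [2, 7]

0: W B7 → L1 miss [D]
1: W B6 → L0 miss [D]
2: R B2 → L2 miss [-]
3: W B0 → L0 miss wb→B6 [D]
4: R B0 → L0 hit [D]
5: W B8 → L2 miss [D]
6: R B1 → L1 miss wb→B7 [-]
7: R B0 → L0 hit [D]
8: R B0 → L0 hit [D]
9: R B6 → L0 miss wb→B0 [-]
10: R B0 → L0 miss [-]
11: R B7 → L1 miss [-]
12: W B7 → L1 hit [D]
13: W B7 → L1 hit [D]
14: W B7 → L1 hit [D]
15: W B2 → L2 miss wb→B8 [D]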